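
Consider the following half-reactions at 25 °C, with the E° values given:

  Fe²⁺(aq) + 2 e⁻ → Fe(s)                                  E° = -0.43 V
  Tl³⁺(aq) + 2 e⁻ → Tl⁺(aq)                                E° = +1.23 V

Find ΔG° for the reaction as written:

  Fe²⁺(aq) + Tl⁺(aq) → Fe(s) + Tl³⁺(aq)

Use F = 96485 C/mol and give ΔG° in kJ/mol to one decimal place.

+320.3 kJ/mol

As written, Fe²⁺/Fe is reduced (cathode) and Tl³⁺/Tl⁺ is oxidised (anode), so E°cell = (-0.43) − (+1.23) = -1.66 V.
Balancing electrons gives n = 2.
ΔG° = −nFE° = −(2)(96485)(-1.66) = 320,330 J = +320.3 kJ/mol.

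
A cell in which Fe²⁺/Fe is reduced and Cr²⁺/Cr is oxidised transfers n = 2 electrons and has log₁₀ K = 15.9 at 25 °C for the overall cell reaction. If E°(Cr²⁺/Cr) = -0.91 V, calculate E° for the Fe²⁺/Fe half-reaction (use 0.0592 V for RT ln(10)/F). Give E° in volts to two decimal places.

-0.44 V

E°cell = (0.0592/n)·log K = (0.0592/2)(15.9) = +0.471 V.
Since Fe²⁺/Fe is the cathode and Cr²⁺/Cr the anode, E°cell = E°(Fe²⁺/Fe) − E°(Cr²⁺/Cr).
So E°(Fe²⁺/Fe) = E°cell + E°(Cr²⁺/Cr) = +0.471 + (-0.91) = -0.44 V.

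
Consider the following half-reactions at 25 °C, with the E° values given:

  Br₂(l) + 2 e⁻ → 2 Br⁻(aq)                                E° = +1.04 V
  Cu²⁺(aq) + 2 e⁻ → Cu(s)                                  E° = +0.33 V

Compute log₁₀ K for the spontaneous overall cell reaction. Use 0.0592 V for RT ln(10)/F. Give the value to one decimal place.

24.0

Cathode: Br₂/Br⁻; anode: Cu²⁺/Cu. E°cell = +0.71 V, n = 2.
log K = nE°cell / 0.0592 = (2)(+0.71) / 0.0592 = 24.0.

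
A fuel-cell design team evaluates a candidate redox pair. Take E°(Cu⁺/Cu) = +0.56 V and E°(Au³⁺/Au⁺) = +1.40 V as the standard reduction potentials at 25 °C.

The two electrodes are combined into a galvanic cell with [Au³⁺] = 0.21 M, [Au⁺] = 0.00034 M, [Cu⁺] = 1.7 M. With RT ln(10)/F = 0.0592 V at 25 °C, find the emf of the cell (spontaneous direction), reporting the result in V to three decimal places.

+0.909 V

Au³⁺/Au⁺ is the cathode (higher E°), Cu⁺/Cu the anode: E°cell = +1.40 − (+0.56) = +0.84 V, n = 2.
Overall: Au³⁺(aq) + 2 Cu(s) → Au⁺(aq) + 2 Cu⁺(aq)
Q = [Au⁺]·[Cu⁺]^2 / ([Au³⁺]); log Q = -2.330.
E = E° − (0.0592/n) log Q = +0.84 − (0.0592/2)(-2.330) = +0.909 V.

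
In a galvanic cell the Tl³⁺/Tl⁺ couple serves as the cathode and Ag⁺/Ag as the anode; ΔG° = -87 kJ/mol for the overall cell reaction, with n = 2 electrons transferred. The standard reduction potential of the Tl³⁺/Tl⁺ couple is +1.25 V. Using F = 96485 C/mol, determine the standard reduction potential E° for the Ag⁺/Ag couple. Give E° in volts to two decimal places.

E°cell = −ΔG°/(nF) = −(-87×10³)/((2)(96485)) = +0.451 V.
Since Tl³⁺/Tl⁺ is the cathode and Ag⁺/Ag the anode, E°cell = E°(Tl³⁺/Tl⁺) − E°(Ag⁺/Ag).
So E°(Ag⁺/Ag) = E°(Tl³⁺/Tl⁺) − E°cell = (+1.25) − (+0.451) = +0.80 V.

+0.80 V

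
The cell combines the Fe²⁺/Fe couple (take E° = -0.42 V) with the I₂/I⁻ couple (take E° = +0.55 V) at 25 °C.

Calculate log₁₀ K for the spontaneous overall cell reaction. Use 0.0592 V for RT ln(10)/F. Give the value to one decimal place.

32.8

Cathode: I₂/I⁻; anode: Fe²⁺/Fe. E°cell = +0.97 V, n = 2.
log K = nE°cell / 0.0592 = (2)(+0.97) / 0.0592 = 32.8.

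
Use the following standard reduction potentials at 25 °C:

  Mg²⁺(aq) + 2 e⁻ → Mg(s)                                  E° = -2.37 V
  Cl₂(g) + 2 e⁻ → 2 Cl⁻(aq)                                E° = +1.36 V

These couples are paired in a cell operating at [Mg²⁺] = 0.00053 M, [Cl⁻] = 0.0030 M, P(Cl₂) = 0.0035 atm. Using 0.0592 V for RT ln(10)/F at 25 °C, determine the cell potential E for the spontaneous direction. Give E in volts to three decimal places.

+3.904 V

Cl₂/Cl⁻ is the cathode (higher E°), Mg²⁺/Mg the anode: E°cell = +1.36 − (-2.37) = +3.73 V, n = 2.
Overall: Cl₂(g) + Mg(s) → 2 Cl⁻(aq) + Mg²⁺(aq)
Q = [Cl⁻]^2·[Mg²⁺] / (P(Cl₂)); log Q = -5.866.
E = E° − (0.0592/n) log Q = +3.73 − (0.0592/2)(-5.866) = +3.904 V.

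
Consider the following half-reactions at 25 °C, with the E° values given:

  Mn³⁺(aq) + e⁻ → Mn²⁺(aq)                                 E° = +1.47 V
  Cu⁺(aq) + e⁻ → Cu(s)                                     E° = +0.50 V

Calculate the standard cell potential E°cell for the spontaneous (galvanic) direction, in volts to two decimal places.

+0.97 V

The Mn³⁺/Mn²⁺ couple has the higher reduction potential, so it is the cathode; Cu⁺/Cu is oxidised at the anode.
E°cell = E°(cathode) − E°(anode) = (+1.47) − (+0.50) = +0.97 V.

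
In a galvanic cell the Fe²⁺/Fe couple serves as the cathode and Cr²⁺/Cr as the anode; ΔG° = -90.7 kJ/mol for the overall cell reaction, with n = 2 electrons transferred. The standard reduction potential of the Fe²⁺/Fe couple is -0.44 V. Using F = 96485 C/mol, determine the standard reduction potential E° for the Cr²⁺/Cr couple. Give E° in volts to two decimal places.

-0.91 V

E°cell = −ΔG°/(nF) = −(-90.7×10³)/((2)(96485)) = +0.470 V.
Since Fe²⁺/Fe is the cathode and Cr²⁺/Cr the anode, E°cell = E°(Fe²⁺/Fe) − E°(Cr²⁺/Cr).
So E°(Cr²⁺/Cr) = E°(Fe²⁺/Fe) − E°cell = (-0.44) − (+0.470) = -0.91 V.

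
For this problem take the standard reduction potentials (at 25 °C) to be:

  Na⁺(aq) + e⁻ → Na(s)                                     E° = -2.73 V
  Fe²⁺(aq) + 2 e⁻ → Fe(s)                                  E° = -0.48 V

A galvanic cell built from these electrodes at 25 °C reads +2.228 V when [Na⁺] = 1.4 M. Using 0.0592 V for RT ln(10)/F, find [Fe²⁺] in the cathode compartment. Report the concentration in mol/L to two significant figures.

0.35 M

Fe²⁺/Fe is the cathode, Na⁺/Na the anode: E°cell = +2.25 V, n = 2.
Overall reaction: Fe²⁺(aq) + 2 Na(s) → Fe(s) + 2 Na⁺(aq); Q = [Na⁺]^2/[Fe²⁺]^1.
From E = E° − (0.0592/n) log Q: log Q = (E° − E)·n/0.0592 = (+2.25 − (+2.228))·2/0.0592 = 0.7432.
So 1·log[Fe²⁺] = 2·log(1.4) − log Q = 0.2923 − (0.7432) = -0.4509; [Fe²⁺] = 10^(-0.4509) ≈ 0.35 M.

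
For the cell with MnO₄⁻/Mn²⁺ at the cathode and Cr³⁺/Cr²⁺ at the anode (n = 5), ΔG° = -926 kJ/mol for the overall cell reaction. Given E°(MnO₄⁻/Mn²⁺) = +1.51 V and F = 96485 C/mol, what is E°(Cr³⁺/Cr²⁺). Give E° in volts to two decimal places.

E°cell = −ΔG°/(nF) = −(-926×10³)/((5)(96485)) = +1.919 V.
Since MnO₄⁻/Mn²⁺ is the cathode and Cr³⁺/Cr²⁺ the anode, E°cell = E°(MnO₄⁻/Mn²⁺) − E°(Cr³⁺/Cr²⁺).
So E°(Cr³⁺/Cr²⁺) = E°(MnO₄⁻/Mn²⁺) − E°cell = (+1.51) − (+1.919) = -0.41 V.

-0.41 V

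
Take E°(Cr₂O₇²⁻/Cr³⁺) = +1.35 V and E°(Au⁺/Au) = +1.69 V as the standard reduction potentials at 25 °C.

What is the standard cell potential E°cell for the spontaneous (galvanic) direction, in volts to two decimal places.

The Au⁺/Au couple has the higher reduction potential, so it is the cathode; Cr₂O₇²⁻/Cr³⁺ is oxidised at the anode.
E°cell = E°(cathode) − E°(anode) = (+1.69) − (+1.35) = +0.34 V.
Since E°cell > 0, the reaction is spontaneous under standard conditions.

+0.34 V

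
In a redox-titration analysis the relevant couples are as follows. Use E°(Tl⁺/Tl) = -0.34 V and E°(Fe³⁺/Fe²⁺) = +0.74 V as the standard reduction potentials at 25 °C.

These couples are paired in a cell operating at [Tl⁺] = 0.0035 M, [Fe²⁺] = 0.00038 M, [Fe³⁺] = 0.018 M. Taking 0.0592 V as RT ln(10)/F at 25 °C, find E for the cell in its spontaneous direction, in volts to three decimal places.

Fe³⁺/Fe²⁺ is the cathode (higher E°), Tl⁺/Tl the anode: E°cell = +0.74 − (-0.34) = +1.08 V, n = 1.
Overall: Fe³⁺(aq) + Tl(s) → Fe²⁺(aq) + Tl⁺(aq)
Q = [Fe²⁺]·[Tl⁺] / ([Fe³⁺]); log Q = -4.131.
E = E° − (0.0592/n) log Q = +1.08 − (0.0592/1)(-4.131) = +1.325 V.

+1.325 V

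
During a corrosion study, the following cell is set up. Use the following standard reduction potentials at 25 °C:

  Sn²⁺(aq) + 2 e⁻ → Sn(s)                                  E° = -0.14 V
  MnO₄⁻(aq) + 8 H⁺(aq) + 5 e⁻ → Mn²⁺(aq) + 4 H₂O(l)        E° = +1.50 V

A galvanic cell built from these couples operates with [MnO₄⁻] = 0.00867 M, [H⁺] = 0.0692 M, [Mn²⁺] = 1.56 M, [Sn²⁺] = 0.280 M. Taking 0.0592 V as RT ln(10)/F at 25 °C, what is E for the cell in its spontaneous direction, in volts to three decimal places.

+1.520 V

MnO₄⁻/Mn²⁺ is the cathode (higher E°), Sn²⁺/Sn the anode: E°cell = +1.50 − (-0.14) = +1.64 V, n = 10.
Overall: 2 MnO₄⁻(aq) + 16 H⁺(aq) + 5 Sn(s) → 2 Mn²⁺(aq) + 8 H₂O(l) + 5 Sn²⁺(aq)
Q = [Mn²⁺]^2·[Sn²⁺]^5 / ([MnO₄⁻]^2·[H⁺]^16); log Q = 20.304.
E = E° − (0.0592/n) log Q = +1.64 − (0.0592/10)(20.304) = +1.520 V.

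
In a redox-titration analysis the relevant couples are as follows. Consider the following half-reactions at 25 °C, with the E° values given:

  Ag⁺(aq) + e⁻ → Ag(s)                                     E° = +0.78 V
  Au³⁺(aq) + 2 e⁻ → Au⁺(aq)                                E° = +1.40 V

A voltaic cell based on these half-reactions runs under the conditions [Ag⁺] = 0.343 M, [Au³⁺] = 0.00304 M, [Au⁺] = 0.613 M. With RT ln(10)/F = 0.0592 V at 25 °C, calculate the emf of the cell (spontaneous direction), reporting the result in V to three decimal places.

+0.579 V

Au³⁺/Au⁺ is the cathode (higher E°), Ag⁺/Ag the anode: E°cell = +1.40 − (+0.78) = +0.62 V, n = 2.
Overall: Au³⁺(aq) + 2 Ag(s) → Au⁺(aq) + 2 Ag⁺(aq)
Q = [Au⁺]·[Ag⁺]^2 / ([Au³⁺]); log Q = 1.375.
E = E° − (0.0592/n) log Q = +0.62 − (0.0592/2)(1.375) = +0.579 V.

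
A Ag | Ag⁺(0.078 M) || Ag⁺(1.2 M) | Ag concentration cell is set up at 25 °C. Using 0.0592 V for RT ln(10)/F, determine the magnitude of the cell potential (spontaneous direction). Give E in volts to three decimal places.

For a concentration cell E°cell = 0. The 1.2 M side is the cathode (reduction is favoured where [Ag⁺] is higher).
With n = 1, E = −(0.0592/1) log([Ag⁺]ₐₙ/[Ag⁺]꜀ₐₜ) = −(0.0592/1) log(0.078/1.2) = −(0.0592/1)(-1.187) = +0.070 V.

+0.070 V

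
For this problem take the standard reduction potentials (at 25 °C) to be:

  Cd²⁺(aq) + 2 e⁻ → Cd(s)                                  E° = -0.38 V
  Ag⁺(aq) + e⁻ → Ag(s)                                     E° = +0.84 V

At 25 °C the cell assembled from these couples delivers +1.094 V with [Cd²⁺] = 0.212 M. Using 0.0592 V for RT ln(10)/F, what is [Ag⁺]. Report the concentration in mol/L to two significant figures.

0.0034 M

Ag⁺/Ag is the cathode, Cd²⁺/Cd the anode: E°cell = +1.22 V, n = 2.
Overall reaction: 2 Ag⁺(aq) + Cd(s) → 2 Ag(s) + Cd²⁺(aq); Q = [Cd²⁺]^1/[Ag⁺]^2.
From E = E° − (0.0592/n) log Q: log Q = (E° − E)·n/0.0592 = (+1.22 − (+1.094))·2/0.0592 = 4.2568.
So 2·log[Ag⁺] = 1·log(0.212) − log Q = -0.6737 − (4.2568) = -4.9305; log[Ag⁺] = -4.9305 / 2 = -2.4653; [Ag⁺] = 10^(-2.4653) ≈ 0.0034 M.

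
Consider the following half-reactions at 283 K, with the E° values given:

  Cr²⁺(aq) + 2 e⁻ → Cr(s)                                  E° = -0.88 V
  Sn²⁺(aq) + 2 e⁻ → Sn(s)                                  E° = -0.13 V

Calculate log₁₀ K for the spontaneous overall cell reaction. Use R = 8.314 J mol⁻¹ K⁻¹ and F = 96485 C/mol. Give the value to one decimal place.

26.7

Cathode: Sn²⁺/Sn; anode: Cr²⁺/Cr. E°cell = (-0.13) − (-0.88) = +0.75 V, with n = 2.
ΔG° = −nFE° = −RT ln K, so ln K = nFE°/(RT) = (2)(96485)(+0.75) / ((8.314)(283)) = 61.511.
log₁₀ K = 61.511 / ln 10 = 26.7.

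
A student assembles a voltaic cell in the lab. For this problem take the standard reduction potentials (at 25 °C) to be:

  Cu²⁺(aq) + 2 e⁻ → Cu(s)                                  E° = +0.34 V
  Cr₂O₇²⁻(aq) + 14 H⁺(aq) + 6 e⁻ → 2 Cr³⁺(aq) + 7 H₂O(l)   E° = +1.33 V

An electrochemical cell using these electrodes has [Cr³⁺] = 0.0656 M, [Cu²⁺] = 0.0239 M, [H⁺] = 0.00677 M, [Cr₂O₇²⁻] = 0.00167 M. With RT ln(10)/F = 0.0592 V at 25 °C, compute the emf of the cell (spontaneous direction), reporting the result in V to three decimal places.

Cr₂O₇²⁻/Cr³⁺ is the cathode (higher E°), Cu²⁺/Cu the anode: E°cell = +1.33 − (+0.34) = +0.99 V, n = 6.
Overall: Cr₂O₇²⁻(aq) + 14 H⁺(aq) + 3 Cu(s) → 2 Cr³⁺(aq) + 7 H₂O(l) + 3 Cu²⁺(aq)
Q = [Cr³⁺]^2·[Cu²⁺]^3 / ([Cr₂O₇²⁻]·[H⁺]^14); log Q = 25.918.
E = E° − (0.0592/n) log Q = +0.99 − (0.0592/6)(25.918) = +0.734 V.

+0.734 V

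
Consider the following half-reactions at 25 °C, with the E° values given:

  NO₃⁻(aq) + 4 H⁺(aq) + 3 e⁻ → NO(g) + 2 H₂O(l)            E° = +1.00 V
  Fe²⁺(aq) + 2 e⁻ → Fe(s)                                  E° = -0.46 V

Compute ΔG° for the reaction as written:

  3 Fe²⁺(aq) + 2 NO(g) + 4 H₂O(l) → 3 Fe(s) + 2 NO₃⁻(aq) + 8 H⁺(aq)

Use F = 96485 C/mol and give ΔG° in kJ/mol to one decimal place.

As written, Fe²⁺/Fe is reduced (cathode) and NO₃⁻/NO is oxidised (anode), so E°cell = (-0.46) − (+1.00) = -1.46 V.
Balancing electrons gives n = 6.
ΔG° = −nFE° = −(6)(96485)(-1.46) = 845,209 J = +845.2 kJ/mol.

+845.2 kJ/mol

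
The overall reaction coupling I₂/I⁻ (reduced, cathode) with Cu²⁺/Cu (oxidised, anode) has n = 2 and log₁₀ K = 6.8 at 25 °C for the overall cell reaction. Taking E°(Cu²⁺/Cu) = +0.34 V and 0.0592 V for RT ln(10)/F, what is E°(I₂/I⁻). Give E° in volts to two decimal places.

+0.54 V

E°cell = (0.0592/n)·log K = (0.0592/2)(6.8) = +0.201 V.
Since I₂/I⁻ is the cathode and Cu²⁺/Cu the anode, E°cell = E°(I₂/I⁻) − E°(Cu²⁺/Cu).
So E°(I₂/I⁻) = E°cell + E°(Cu²⁺/Cu) = +0.201 + (+0.34) = +0.54 V.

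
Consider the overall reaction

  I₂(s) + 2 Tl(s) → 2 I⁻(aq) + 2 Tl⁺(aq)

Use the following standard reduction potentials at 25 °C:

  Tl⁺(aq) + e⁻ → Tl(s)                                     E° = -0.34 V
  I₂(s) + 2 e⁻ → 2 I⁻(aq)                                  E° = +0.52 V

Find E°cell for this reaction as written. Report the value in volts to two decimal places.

The I₂/I⁻ couple has the higher reduction potential, so it is the cathode; Tl⁺/Tl is oxidised at the anode.
E°cell = E°(cathode) − E°(anode) = (+0.52) − (-0.34) = +0.86 V.

+0.86 V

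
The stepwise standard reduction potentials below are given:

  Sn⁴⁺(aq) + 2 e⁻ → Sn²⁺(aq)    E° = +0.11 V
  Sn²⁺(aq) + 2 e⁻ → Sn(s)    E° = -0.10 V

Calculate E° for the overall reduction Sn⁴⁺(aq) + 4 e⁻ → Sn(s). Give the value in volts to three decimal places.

+0.005 V

Standard free energies of sequential steps add: ΔG°₃ = ΔG°₁ + ΔG°₂, so n₃E°₃ = n₁E°₁ + n₂E°₂.
E°₃ = (2×+0.11 + 2×-0.10) / 4 = (+0.020) / 4 = +0.005 V.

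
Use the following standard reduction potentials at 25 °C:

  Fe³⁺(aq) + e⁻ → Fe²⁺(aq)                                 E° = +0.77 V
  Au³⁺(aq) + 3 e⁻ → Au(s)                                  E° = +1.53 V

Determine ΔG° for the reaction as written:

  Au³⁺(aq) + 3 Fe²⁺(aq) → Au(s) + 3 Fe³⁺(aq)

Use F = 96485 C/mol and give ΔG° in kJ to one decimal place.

As written, Au³⁺/Au is reduced (cathode) and Fe³⁺/Fe²⁺ is oxidised (anode), so E°cell = (+1.53) − (+0.77) = +0.76 V.
Balancing electrons gives n = 3.
ΔG° = −nFE° = −(3)(96485)(+0.76) = -219,986 J = -220.0 kJ.

-220.0 kJ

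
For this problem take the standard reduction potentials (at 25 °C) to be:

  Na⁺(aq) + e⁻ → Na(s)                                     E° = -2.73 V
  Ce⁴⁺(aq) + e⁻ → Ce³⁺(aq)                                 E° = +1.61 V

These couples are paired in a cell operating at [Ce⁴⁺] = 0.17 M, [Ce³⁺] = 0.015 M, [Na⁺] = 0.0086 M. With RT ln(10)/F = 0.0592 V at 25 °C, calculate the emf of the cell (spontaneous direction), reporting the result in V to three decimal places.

Ce⁴⁺/Ce³⁺ is the cathode (higher E°), Na⁺/Na the anode: E°cell = +1.61 − (-2.73) = +4.34 V, n = 1.
Overall: Ce⁴⁺(aq) + Na(s) → Ce³⁺(aq) + Na⁺(aq)
Q = [Ce³⁺]·[Na⁺] / ([Ce⁴⁺]); log Q = -3.120.
E = E° − (0.0592/n) log Q = +4.34 − (0.0592/1)(-3.120) = +4.525 V.

+4.525 V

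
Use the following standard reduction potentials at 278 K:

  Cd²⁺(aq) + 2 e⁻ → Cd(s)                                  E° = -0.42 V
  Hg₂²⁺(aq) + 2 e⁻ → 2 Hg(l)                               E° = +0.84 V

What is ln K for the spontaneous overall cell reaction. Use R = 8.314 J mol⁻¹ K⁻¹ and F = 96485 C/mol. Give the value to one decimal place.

Cathode: Hg₂²⁺/Hg; anode: Cd²⁺/Cd. E°cell = (+0.84) − (-0.42) = +1.26 V, with n = 2.
ΔG° = −nFE° = −RT ln K, so ln K = nFE°/(RT) = (2)(96485)(+1.26) / ((8.314)(278)) = 105.198.

105.2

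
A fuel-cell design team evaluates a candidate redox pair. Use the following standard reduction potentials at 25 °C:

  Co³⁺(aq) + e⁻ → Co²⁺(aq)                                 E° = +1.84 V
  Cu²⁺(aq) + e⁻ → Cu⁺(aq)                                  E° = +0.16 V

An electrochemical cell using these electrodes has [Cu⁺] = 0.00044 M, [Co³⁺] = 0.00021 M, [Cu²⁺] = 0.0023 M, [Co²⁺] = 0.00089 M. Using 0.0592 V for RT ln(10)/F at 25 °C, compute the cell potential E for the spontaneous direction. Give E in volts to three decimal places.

+1.600 V

Co³⁺/Co²⁺ is the cathode (higher E°), Cu²⁺/Cu⁺ the anode: E°cell = +1.84 − (+0.16) = +1.68 V, n = 1.
Overall: Co³⁺(aq) + Cu⁺(aq) → Co²⁺(aq) + Cu²⁺(aq)
Q = [Co²⁺]·[Cu²⁺] / ([Co³⁺]·[Cu⁺]); log Q = 1.345.
E = E° − (0.0592/n) log Q = +1.68 − (0.0592/1)(1.345) = +1.600 V.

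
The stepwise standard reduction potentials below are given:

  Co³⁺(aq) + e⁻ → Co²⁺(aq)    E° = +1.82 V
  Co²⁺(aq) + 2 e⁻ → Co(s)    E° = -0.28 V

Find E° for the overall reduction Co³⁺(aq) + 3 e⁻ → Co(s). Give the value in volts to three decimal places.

Since ΔG° = −nFE° is additive over sequential reductions, n₃E°₃ = n₁E°₁ + n₂E°₂.
E°₃ = (1×+1.82 + 2×-0.28) / 3 = (+1.260) / 3 = +0.420 V.

+0.420 V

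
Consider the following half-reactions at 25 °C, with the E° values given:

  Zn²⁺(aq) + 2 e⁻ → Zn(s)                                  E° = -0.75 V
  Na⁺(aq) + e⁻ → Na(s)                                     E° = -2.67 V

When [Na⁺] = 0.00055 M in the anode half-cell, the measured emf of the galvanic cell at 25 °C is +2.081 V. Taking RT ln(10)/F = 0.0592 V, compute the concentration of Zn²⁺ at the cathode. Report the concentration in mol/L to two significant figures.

Zn²⁺/Zn is the cathode, Na⁺/Na the anode: E°cell = +1.92 V, n = 2.
Overall reaction: Zn²⁺(aq) + 2 Na(s) → Zn(s) + 2 Na⁺(aq); Q = [Na⁺]^2/[Zn²⁺]^1.
From E = E° − (0.0592/n) log Q: log Q = (E° − E)·n/0.0592 = (+1.92 − (+2.081))·2/0.0592 = -5.4392.
So 1·log[Zn²⁺] = 2·log(0.00055) − log Q = -6.5193 − (-5.4392) = -1.0801; [Zn²⁺] = 10^(-1.0801) ≈ 0.083 M.

0.083 M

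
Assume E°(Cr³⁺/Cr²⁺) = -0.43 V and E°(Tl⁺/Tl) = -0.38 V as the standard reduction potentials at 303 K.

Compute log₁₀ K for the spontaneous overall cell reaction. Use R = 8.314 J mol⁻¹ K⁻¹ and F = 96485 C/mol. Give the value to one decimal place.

0.8

Cathode: Tl⁺/Tl; anode: Cr³⁺/Cr²⁺. E°cell = (-0.38) − (-0.43) = +0.05 V, with n = 1.
ΔG° = −nFE° = −RT ln K, so ln K = nFE°/(RT) = (1)(96485)(+0.05) / ((8.314)(303)) = 1.915.
log₁₀ K = 1.915 / ln 10 = 0.8.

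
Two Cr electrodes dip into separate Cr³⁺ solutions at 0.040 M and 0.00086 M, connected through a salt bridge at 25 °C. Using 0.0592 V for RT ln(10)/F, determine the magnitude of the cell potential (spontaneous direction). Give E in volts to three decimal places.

+0.033 V

For a concentration cell E°cell = 0. The 0.040 M side is the cathode (reduction is favoured where [Cr³⁺] is higher).
With n = 3, E = −(0.0592/3) log([Cr³⁺]ₐₙ/[Cr³⁺]꜀ₐₜ) = −(0.0592/3) log(0.00086/0.04) = −(0.0592/3)(-1.668) = +0.033 V.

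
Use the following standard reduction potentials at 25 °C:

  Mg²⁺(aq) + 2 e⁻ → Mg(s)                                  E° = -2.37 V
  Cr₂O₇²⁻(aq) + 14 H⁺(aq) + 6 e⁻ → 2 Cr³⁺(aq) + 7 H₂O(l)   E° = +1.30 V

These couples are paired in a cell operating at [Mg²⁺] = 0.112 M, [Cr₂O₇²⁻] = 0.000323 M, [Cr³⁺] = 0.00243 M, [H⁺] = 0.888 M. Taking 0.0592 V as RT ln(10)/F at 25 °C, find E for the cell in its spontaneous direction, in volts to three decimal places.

Cr₂O₇²⁻/Cr³⁺ is the cathode (higher E°), Mg²⁺/Mg the anode: E°cell = +1.30 − (-2.37) = +3.67 V, n = 6.
Overall: Cr₂O₇²⁻(aq) + 14 H⁺(aq) + 3 Mg(s) → 2 Cr³⁺(aq) + 7 H₂O(l) + 3 Mg²⁺(aq)
Q = [Cr³⁺]^2·[Mg²⁺]^3 / ([Cr₂O₇²⁻]·[H⁺]^14); log Q = -3.868.
E = E° − (0.0592/n) log Q = +3.67 − (0.0592/6)(-3.868) = +3.708 V.

+3.708 V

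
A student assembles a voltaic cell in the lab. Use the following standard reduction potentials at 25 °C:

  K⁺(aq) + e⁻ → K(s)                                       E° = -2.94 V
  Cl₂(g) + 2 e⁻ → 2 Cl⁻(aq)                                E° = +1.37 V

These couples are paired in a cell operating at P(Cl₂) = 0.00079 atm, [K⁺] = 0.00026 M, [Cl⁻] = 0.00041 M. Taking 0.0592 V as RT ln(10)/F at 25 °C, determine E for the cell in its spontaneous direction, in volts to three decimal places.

Cl₂/Cl⁻ is the cathode (higher E°), K⁺/K the anode: E°cell = +1.37 − (-2.94) = +4.31 V, n = 2.
Overall: Cl₂(g) + 2 K(s) → 2 Cl⁻(aq) + 2 K⁺(aq)
Q = [Cl⁻]^2·[K⁺]^2 / (P(Cl₂)); log Q = -10.842.
E = E° − (0.0592/n) log Q = +4.31 − (0.0592/2)(-10.842) = +4.631 V.

+4.631 V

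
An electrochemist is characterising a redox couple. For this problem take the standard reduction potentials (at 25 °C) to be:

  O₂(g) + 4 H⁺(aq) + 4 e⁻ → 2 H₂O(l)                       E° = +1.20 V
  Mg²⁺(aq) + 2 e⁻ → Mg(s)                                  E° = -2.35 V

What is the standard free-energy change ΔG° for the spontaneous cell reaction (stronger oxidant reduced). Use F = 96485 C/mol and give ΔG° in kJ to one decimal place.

-1370.1 kJ

O₂/H₂O (E° = +1.20 V) is the cathode; Mg²⁺/Mg (E° = -2.35 V) is the anode, so E°cell = +3.55 V.
Balancing electrons gives n = 4 (lcm of 4 and 2).
ΔG° = −nFE° = −(4)(96485)(+3.55) = -1,370,087 J = -1370.1 kJ.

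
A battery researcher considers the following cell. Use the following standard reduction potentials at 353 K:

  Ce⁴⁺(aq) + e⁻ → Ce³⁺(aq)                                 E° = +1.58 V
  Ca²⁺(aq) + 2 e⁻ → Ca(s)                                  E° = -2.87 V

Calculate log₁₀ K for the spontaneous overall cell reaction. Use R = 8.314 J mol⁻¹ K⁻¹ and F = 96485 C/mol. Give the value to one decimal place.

Cathode: Ce⁴⁺/Ce³⁺; anode: Ca²⁺/Ca. E°cell = (+1.58) − (-2.87) = +4.45 V, with n = 2.
ΔG° = −nFE° = −RT ln K, so ln K = nFE°/(RT) = (2)(96485)(+4.45) / ((8.314)(353)) = 292.594.
log₁₀ K = 292.594 / ln 10 = 127.1.

127.1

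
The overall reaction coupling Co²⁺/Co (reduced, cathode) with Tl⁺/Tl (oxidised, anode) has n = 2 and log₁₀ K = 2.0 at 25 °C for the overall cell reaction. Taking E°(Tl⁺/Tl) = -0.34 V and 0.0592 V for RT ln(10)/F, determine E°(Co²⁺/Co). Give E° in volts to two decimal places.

-0.28 V

E°cell = (0.0592/n)·log K = (0.0592/2)(2.0) = +0.059 V.
Since Co²⁺/Co is the cathode and Tl⁺/Tl the anode, E°cell = E°(Co²⁺/Co) − E°(Tl⁺/Tl).
So E°(Co²⁺/Co) = E°cell + E°(Tl⁺/Tl) = +0.059 + (-0.34) = -0.28 V.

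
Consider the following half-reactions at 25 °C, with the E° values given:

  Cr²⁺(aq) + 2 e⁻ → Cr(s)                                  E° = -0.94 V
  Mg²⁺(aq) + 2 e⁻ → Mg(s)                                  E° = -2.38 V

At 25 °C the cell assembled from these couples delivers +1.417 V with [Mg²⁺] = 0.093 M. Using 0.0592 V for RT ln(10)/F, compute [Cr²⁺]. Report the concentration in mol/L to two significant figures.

Cr²⁺/Cr is the cathode, Mg²⁺/Mg the anode: E°cell = +1.44 V, n = 2.
Overall reaction: Cr²⁺(aq) + Mg(s) → Cr(s) + Mg²⁺(aq); Q = [Mg²⁺]^1/[Cr²⁺]^1.
From E = E° − (0.0592/n) log Q: log Q = (E° − E)·n/0.0592 = (+1.44 − (+1.417))·2/0.0592 = 0.7770.
So 1·log[Cr²⁺] = 1·log(0.093) − log Q = -1.0315 − (0.7770) = -1.8085; [Cr²⁺] = 10^(-1.8085) ≈ 0.016 M.

0.016 M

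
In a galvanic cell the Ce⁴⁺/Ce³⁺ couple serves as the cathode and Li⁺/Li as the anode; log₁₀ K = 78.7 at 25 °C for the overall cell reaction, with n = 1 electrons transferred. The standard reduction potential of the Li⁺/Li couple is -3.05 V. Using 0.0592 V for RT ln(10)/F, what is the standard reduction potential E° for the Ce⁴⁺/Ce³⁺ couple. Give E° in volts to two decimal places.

E°cell = (0.0592/n)·log K = (0.0592/1)(78.7) = +4.659 V.
Since Ce⁴⁺/Ce³⁺ is the cathode and Li⁺/Li the anode, E°cell = E°(Ce⁴⁺/Ce³⁺) − E°(Li⁺/Li).
So E°(Ce⁴⁺/Ce³⁺) = E°cell + E°(Li⁺/Li) = +4.659 + (-3.05) = +1.61 V.

+1.61 V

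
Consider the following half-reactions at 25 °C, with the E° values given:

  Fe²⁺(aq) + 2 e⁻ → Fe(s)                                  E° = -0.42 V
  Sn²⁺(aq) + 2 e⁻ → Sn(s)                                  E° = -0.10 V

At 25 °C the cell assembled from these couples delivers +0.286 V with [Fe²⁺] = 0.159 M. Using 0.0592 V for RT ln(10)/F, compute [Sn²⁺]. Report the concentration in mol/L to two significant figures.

Sn²⁺/Sn is the cathode, Fe²⁺/Fe the anode: E°cell = +0.32 V, n = 2.
Overall reaction: Sn²⁺(aq) + Fe(s) → Sn(s) + Fe²⁺(aq); Q = [Fe²⁺]^1/[Sn²⁺]^1.
From E = E° − (0.0592/n) log Q: log Q = (E° − E)·n/0.0592 = (+0.32 − (+0.286))·2/0.0592 = 1.1486.
So 1·log[Sn²⁺] = 1·log(0.159) − log Q = -0.7986 − (1.1486) = -1.9472; [Sn²⁺] = 10^(-1.9472) ≈ 0.011 M.

0.011 M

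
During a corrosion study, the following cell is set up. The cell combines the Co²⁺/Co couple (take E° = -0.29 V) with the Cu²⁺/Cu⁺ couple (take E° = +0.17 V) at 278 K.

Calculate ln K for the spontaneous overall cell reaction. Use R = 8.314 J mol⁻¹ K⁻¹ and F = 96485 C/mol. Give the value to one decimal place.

Cathode: Cu²⁺/Cu⁺; anode: Co²⁺/Co. E°cell = (+0.17) − (-0.29) = +0.46 V, with n = 2.
ΔG° = −nFE° = −RT ln K, so ln K = nFE°/(RT) = (2)(96485)(+0.46) / ((8.314)(278)) = 38.405.

38.4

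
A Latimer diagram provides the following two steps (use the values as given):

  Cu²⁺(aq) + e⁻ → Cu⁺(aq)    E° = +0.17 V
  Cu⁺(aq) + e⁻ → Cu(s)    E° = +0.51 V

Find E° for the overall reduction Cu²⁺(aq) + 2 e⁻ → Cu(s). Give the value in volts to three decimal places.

Adding the free-energy changes (−nFE°) of the two steps gives −n₃FE°₃ = −n₁FE°₁ − n₂FE°₂.
E°₃ = (1×+0.17 + 1×+0.51) / 2 = (+0.680) / 2 = +0.340 V.

+0.340 V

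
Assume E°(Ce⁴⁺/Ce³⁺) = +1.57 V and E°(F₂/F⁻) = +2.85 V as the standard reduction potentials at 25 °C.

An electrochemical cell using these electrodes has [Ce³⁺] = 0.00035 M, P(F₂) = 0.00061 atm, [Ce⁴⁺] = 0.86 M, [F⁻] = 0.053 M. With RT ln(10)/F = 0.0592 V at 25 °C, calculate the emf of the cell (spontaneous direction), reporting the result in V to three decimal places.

+1.060 V

F₂/F⁻ is the cathode (higher E°), Ce⁴⁺/Ce³⁺ the anode: E°cell = +2.85 − (+1.57) = +1.28 V, n = 2.
Overall: F₂(g) + 2 Ce³⁺(aq) → 2 F⁻(aq) + 2 Ce⁴⁺(aq)
Q = [F⁻]^2·[Ce⁴⁺]^2 / (P(F₂)·[Ce³⁺]^2); log Q = 7.444.
E = E° − (0.0592/n) log Q = +1.28 − (0.0592/2)(7.444) = +1.060 V.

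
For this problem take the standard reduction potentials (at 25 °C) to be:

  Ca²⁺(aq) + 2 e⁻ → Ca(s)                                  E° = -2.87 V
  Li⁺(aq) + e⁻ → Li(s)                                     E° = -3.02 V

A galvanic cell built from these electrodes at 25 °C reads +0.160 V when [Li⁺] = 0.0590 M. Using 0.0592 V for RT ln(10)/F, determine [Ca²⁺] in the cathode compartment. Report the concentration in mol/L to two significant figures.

0.0076 M

Ca²⁺/Ca is the cathode, Li⁺/Li the anode: E°cell = +0.15 V, n = 2.
Overall reaction: Ca²⁺(aq) + 2 Li(s) → Ca(s) + 2 Li⁺(aq); Q = [Li⁺]^2/[Ca²⁺]^1.
From E = E° − (0.0592/n) log Q: log Q = (E° − E)·n/0.0592 = (+0.15 − (+0.160))·2/0.0592 = -0.3378.
So 1·log[Ca²⁺] = 2·log(0.059) − log Q = -2.4583 − (-0.3378) = -2.1205; [Ca²⁺] = 10^(-2.1205) ≈ 0.0076 M.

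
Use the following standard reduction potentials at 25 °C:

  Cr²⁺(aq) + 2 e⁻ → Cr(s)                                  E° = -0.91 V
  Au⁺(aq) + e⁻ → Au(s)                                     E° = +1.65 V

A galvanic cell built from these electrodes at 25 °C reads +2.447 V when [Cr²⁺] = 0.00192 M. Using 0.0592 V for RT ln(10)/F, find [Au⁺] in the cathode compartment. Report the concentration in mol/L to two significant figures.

Au⁺/Au is the cathode, Cr²⁺/Cr the anode: E°cell = +2.56 V, n = 2.
Overall reaction: 2 Au⁺(aq) + Cr(s) → 2 Au(s) + Cr²⁺(aq); Q = [Cr²⁺]^1/[Au⁺]^2.
From E = E° − (0.0592/n) log Q: log Q = (E° − E)·n/0.0592 = (+2.56 − (+2.447))·2/0.0592 = 3.8176.
So 2·log[Au⁺] = 1·log(0.00192) − log Q = -2.7167 − (3.8176) = -6.5343; log[Au⁺] = -6.5343 / 2 = -3.2671; [Au⁺] = 10^(-3.2671) ≈ 0.00054 M.

0.00054 M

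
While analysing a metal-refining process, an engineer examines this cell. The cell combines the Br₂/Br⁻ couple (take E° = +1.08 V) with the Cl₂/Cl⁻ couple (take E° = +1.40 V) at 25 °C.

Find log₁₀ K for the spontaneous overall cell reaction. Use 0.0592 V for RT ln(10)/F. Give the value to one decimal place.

Cathode: Cl₂/Cl⁻; anode: Br₂/Br⁻. E°cell = +0.32 V, n = 2.
log K = nE°cell / 0.0592 = (2)(+0.32) / 0.0592 = 10.8.

10.8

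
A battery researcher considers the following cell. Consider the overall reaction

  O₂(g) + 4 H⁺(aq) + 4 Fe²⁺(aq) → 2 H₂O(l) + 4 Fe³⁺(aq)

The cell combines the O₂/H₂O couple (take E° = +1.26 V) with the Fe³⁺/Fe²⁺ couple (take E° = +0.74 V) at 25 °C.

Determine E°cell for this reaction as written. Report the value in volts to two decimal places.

The O₂/H₂O couple has the higher reduction potential, so it is the cathode; Fe³⁺/Fe²⁺ is oxidised at the anode.
E°cell = E°(cathode) − E°(anode) = (+1.26) − (+0.74) = +0.52 V.

+0.52 V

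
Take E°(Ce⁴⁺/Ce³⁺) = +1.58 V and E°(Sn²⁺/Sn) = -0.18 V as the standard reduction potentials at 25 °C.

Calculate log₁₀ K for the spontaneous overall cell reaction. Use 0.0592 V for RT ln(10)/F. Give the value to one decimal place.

Cathode: Ce⁴⁺/Ce³⁺; anode: Sn²⁺/Sn. E°cell = +1.76 V, n = 2.
log K = nE°cell / 0.0592 = (2)(+1.76) / 0.0592 = 59.5.

59.5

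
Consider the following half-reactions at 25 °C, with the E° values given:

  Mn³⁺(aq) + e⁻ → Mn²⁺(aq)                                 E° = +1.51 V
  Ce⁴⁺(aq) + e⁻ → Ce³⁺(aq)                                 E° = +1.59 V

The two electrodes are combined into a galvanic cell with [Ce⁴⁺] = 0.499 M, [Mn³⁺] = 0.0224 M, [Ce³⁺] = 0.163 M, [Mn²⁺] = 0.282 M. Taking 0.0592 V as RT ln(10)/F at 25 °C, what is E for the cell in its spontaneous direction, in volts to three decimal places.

+0.174 V

Ce⁴⁺/Ce³⁺ is the cathode (higher E°), Mn³⁺/Mn²⁺ the anode: E°cell = +1.59 − (+1.51) = +0.08 V, n = 1.
Overall: Ce⁴⁺(aq) + Mn²⁺(aq) → Ce³⁺(aq) + Mn³⁺(aq)
Q = [Ce³⁺]·[Mn³⁺] / ([Ce⁴⁺]·[Mn²⁺]); log Q = -1.586.
E = E° − (0.0592/n) log Q = +0.08 − (0.0592/1)(-1.586) = +0.174 V.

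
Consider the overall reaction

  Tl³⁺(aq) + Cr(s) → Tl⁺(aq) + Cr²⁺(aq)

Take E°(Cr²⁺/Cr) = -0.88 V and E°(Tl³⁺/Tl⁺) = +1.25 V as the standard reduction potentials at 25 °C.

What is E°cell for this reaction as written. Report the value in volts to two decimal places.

+2.13 V

The Tl³⁺/Tl⁺ couple has the higher reduction potential, so it is the cathode; Cr²⁺/Cr is oxidised at the anode.
E°cell = E°(cathode) − E°(anode) = (+1.25) − (-0.88) = +2.13 V.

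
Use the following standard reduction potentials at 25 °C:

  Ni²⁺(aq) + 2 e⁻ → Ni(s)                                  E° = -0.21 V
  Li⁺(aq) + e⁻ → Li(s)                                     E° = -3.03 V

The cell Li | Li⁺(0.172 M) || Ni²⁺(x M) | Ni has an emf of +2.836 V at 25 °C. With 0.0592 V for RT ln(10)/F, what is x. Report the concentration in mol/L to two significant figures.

0.10 M

Ni²⁺/Ni is the cathode, Li⁺/Li the anode: E°cell = +2.82 V, n = 2.
Overall reaction: Ni²⁺(aq) + 2 Li(s) → Ni(s) + 2 Li⁺(aq); Q = [Li⁺]^2/[Ni²⁺]^1.
From E = E° − (0.0592/n) log Q: log Q = (E° − E)·n/0.0592 = (+2.82 − (+2.836))·2/0.0592 = -0.5405.
So 1·log[Ni²⁺] = 2·log(0.172) − log Q = -1.5289 − (-0.5405) = -0.9884; [Ni²⁺] = 10^(-0.9884) ≈ 0.10 M.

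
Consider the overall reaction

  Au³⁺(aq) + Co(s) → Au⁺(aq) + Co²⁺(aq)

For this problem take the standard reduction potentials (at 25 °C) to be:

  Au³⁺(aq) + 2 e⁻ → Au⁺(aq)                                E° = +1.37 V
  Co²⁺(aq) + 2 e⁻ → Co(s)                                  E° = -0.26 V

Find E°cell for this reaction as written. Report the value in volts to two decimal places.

The Au³⁺/Au⁺ couple has the higher reduction potential, so it is the cathode; Co²⁺/Co is oxidised at the anode.
E°cell = E°(cathode) − E°(anode) = (+1.37) − (-0.26) = +1.63 V.
Since E°cell > 0, the reaction is spontaneous under standard conditions.

+1.63 V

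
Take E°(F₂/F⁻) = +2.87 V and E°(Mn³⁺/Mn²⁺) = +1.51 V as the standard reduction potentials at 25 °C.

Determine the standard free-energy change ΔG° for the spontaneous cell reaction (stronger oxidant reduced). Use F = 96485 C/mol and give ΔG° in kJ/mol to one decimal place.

F₂/F⁻ (E° = +2.87 V) is the cathode; Mn³⁺/Mn²⁺ (E° = +1.51 V) is the anode, so E°cell = +1.36 V.
Balancing electrons gives n = 2 (lcm of 2 and 1).
ΔG° = −nFE° = −(2)(96485)(+1.36) = -262,439 J = -262.4 kJ/mol.

-262.4 kJ/mol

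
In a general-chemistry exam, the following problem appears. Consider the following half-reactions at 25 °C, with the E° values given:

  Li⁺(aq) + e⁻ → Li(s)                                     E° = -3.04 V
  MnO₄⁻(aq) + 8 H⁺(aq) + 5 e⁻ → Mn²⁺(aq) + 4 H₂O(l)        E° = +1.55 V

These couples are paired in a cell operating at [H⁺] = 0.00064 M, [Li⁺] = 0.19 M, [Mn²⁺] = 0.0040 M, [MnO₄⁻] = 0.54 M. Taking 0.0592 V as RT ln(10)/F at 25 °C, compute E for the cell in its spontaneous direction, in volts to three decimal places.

MnO₄⁻/Mn²⁺ is the cathode (higher E°), Li⁺/Li the anode: E°cell = +1.55 − (-3.04) = +4.59 V, n = 5.
Overall: MnO₄⁻(aq) + 8 H⁺(aq) + 5 Li(s) → Mn²⁺(aq) + 4 H₂O(l) + 5 Li⁺(aq)
Q = [Mn²⁺]·[Li⁺]^5 / ([MnO₄⁻]·[H⁺]^8); log Q = 19.814.
E = E° − (0.0592/n) log Q = +4.59 − (0.0592/5)(19.814) = +4.355 V.

+4.355 V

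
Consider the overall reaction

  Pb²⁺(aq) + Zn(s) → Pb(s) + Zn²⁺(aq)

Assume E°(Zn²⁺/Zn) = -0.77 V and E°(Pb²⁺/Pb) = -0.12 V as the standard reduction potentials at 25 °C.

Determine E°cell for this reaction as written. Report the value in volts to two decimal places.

+0.65 V

The Pb²⁺/Pb couple has the higher reduction potential, so it is the cathode; Zn²⁺/Zn is oxidised at the anode.
E°cell = E°(cathode) − E°(anode) = (-0.12) − (-0.77) = +0.65 V.
Since E°cell > 0, the reaction is spontaneous under standard conditions.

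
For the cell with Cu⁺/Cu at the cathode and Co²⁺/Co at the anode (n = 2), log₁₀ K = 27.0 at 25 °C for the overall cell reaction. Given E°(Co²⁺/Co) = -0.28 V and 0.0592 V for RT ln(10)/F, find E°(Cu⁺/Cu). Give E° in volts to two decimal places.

+0.52 V

E°cell = (0.0592/n)·log K = (0.0592/2)(27.0) = +0.799 V.
Since Cu⁺/Cu is the cathode and Co²⁺/Co the anode, E°cell = E°(Cu⁺/Cu) − E°(Co²⁺/Co).
So E°(Cu⁺/Cu) = E°cell + E°(Co²⁺/Co) = +0.799 + (-0.28) = +0.52 V.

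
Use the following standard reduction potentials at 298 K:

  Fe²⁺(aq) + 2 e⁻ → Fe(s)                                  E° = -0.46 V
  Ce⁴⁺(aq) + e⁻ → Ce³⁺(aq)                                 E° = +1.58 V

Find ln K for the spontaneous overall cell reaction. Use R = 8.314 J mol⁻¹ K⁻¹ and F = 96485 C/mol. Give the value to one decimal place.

Cathode: Ce⁴⁺/Ce³⁺; anode: Fe²⁺/Fe. E°cell = (+1.58) − (-0.46) = +2.04 V, with n = 2.
ΔG° = −nFE° = −RT ln K, so ln K = nFE°/(RT) = (2)(96485)(+2.04) / ((8.314)(298)) = 158.889.

158.9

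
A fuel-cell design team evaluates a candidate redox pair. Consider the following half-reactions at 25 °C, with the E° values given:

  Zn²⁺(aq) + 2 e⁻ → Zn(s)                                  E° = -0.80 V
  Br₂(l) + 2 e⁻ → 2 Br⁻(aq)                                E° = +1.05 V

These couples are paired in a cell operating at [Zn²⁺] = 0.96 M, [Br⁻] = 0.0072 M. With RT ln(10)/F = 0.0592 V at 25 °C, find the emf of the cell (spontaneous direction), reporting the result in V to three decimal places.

+1.977 V

Br₂/Br⁻ is the cathode (higher E°), Zn²⁺/Zn the anode: E°cell = +1.05 − (-0.80) = +1.85 V, n = 2.
Overall: Br₂(l) + Zn(s) → 2 Br⁻(aq) + Zn²⁺(aq)
Q = [Br⁻]^2·[Zn²⁺]; log Q = -4.303.
E = E° − (0.0592/n) log Q = +1.85 − (0.0592/2)(-4.303) = +1.977 V.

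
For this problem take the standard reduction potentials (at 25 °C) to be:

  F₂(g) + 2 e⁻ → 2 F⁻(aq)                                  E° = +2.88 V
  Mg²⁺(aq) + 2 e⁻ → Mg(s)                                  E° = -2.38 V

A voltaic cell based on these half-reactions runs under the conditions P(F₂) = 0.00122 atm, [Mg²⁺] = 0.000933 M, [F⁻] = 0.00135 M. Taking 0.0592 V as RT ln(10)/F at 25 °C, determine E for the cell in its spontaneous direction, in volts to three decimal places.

+5.433 V

F₂/F⁻ is the cathode (higher E°), Mg²⁺/Mg the anode: E°cell = +2.88 − (-2.38) = +5.26 V, n = 2.
Overall: F₂(g) + Mg(s) → 2 F⁻(aq) + Mg²⁺(aq)
Q = [F⁻]^2·[Mg²⁺] / (P(F₂)); log Q = -5.856.
E = E° − (0.0592/n) log Q = +5.26 − (0.0592/2)(-5.856) = +5.433 V.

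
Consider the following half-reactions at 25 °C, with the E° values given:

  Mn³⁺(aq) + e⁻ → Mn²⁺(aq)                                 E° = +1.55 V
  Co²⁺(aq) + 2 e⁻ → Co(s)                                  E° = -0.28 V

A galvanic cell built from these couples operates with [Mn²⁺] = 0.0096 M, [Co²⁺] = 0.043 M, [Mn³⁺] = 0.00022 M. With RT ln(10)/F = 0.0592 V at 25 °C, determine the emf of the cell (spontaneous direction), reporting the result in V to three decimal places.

+1.773 V

Mn³⁺/Mn²⁺ is the cathode (higher E°), Co²⁺/Co the anode: E°cell = +1.55 − (-0.28) = +1.83 V, n = 2.
Overall: 2 Mn³⁺(aq) + Co(s) → 2 Mn²⁺(aq) + Co²⁺(aq)
Q = [Mn²⁺]^2·[Co²⁺] / ([Mn³⁺]^2); log Q = 1.913.
E = E° − (0.0592/n) log Q = +1.83 − (0.0592/2)(1.913) = +1.773 V.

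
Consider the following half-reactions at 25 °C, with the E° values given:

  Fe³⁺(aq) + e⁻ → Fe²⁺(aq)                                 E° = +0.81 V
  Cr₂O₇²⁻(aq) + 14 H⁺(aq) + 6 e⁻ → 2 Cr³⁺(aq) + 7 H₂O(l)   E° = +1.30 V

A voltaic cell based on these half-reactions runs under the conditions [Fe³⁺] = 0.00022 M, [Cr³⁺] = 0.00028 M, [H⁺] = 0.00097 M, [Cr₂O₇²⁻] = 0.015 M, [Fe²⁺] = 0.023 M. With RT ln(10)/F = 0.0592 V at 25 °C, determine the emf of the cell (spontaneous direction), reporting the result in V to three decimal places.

+0.245 V

Cr₂O₇²⁻/Cr³⁺ is the cathode (higher E°), Fe³⁺/Fe²⁺ the anode: E°cell = +1.30 − (+0.81) = +0.49 V, n = 6.
Overall: Cr₂O₇²⁻(aq) + 14 H⁺(aq) + 6 Fe²⁺(aq) → 2 Cr³⁺(aq) + 7 H₂O(l) + 6 Fe³⁺(aq)
Q = [Cr³⁺]^2·[Fe³⁺]^6 / ([Cr₂O₇²⁻]·[H⁺]^14·[Fe²⁺]^6); log Q = 24.788.
E = E° − (0.0592/n) log Q = +0.49 − (0.0592/6)(24.788) = +0.245 V.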